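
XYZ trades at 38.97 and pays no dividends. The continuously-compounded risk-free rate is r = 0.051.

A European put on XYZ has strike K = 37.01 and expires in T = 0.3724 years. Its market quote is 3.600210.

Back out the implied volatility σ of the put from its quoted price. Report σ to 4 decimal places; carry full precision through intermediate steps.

sigma = 0.5276

At σ = 0.5276 the Black–Scholes value reproduces the quote:
σ√T = 0.5276·√0.3724 = 0.321966
d₁ = (ln(S/K) + (r+σ²/2)T) / (σ√T) = (ln(38.97/37.01) + (0.051+0.5276²/2)·0.3724) / 0.321966 = (0.051604 + 0.070823) / 0.321966 = 0.380250
d₂ = d₁ − σ√T = 0.380250 − 0.321966 = 0.058284
e^{−rT} = 0.981187
N(−d₁) = 0.351880,  N(−d₂) = 0.476761
V = K·e^{−rT}·N(−d₂) − S·N(−d₁) = 17.312977 − 13.712766 = 3.600210 (the quoted price), and the Black–Scholes price is strictly increasing in σ, so σ is unique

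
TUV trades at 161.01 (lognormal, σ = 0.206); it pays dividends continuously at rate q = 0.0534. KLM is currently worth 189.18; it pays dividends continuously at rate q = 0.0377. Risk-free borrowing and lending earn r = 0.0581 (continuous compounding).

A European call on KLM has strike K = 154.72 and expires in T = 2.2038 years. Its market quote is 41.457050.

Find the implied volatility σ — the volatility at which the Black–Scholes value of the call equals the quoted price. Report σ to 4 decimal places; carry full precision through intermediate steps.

At σ = 0.1719 the Black–Scholes value reproduces the quote:
σ√T = 0.1719·√2.2038 = 0.255189
d₁ = (ln(S/K) + (r−q+σ²/2)T) / (σ√T) = (ln(189.18/154.72) + (0.0581−0.0377+0.1719²/2)·2.2038) / 0.255189 = (0.201082 + 0.077518) / 0.255189 = 1.091740
d₂ = d₁ − σ√T = 1.091740 − 0.255189 = 0.836551
e^{−rT} = 0.879817
e^{−qT} = 0.920275
N(d₁) = 0.862526,  N(d₂) = 0.798578
V = S·e^{−qT}·N(d₁) − K·e^{−rT}·N(d₂) = 150.163717 − 108.706667 = 41.457050 (the quoted price), and the Black–Scholes price is strictly increasing in σ, so σ is unique

sigma = 0.1719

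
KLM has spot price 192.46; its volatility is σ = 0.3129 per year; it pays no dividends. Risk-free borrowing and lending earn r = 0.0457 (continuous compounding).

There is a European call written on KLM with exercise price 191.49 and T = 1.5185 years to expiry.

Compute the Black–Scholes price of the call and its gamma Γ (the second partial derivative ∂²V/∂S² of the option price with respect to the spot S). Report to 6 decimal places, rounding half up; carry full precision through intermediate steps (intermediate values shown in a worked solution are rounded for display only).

price = 35.791372
Γ = 0.004990

σ√T = 0.3129·√1.5185 = 0.385579
d₁ = (ln(S/K) + (r+σ²/2)T) / (σ√T) = (ln(192.46/191.49) + (0.0457+0.3129²/2)·1.5185) / 0.385579 = (0.005053 + 0.143731) / 0.385579 = 0.385871
d₂ = d₁ − σ√T = 0.385871 − 0.385579 = 0.000292
e^{−rT} = 0.932958
N(d₁) = 0.650204,  N(d₂) = 0.500117
Call price V = S·N(d₁) − K·e^{−rT}·N(d₂) = 125.138247 − 89.346875 = 35.791372
φ(d₁) = (1/√(2π))·e^{−d₁²/2} = 0.370320
Γ = φ(d₁) / (S·σ·√T) = 0.004990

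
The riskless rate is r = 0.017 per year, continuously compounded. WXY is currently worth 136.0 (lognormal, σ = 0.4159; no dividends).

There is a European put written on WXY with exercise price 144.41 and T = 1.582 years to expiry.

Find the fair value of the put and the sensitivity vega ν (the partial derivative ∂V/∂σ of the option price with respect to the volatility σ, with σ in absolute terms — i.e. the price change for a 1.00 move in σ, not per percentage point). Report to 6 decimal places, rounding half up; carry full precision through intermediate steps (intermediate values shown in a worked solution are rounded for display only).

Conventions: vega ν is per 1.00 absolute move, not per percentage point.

σ√T = 0.4159·√1.582 = 0.523109
d₁ = (ln(S/K) + (r+σ²/2)T) / (σ√T) = (ln(136.0/144.41) + (0.017+0.4159²/2)·1.582) / 0.523109 = (-0.060002 + 0.163715) / 0.523109 = 0.198264
d₂ = d₁ − σ√T = 0.198264 − 0.523109 = -0.324845
e^{−rT} = 0.973464
N(−d₁) = 0.421419,  N(−d₂) = 0.627351
Put price V = K·e^{−rT}·N(−d₂) − S·N(−d₁) = 88.191695 − 57.312996 = 30.878699
φ(d₁) = (1/√(2π))·e^{−d₁²/2} = 0.391178
ν = S·φ(d₁)·√T = 66.913912

price = 30.878699
ν = 66.913912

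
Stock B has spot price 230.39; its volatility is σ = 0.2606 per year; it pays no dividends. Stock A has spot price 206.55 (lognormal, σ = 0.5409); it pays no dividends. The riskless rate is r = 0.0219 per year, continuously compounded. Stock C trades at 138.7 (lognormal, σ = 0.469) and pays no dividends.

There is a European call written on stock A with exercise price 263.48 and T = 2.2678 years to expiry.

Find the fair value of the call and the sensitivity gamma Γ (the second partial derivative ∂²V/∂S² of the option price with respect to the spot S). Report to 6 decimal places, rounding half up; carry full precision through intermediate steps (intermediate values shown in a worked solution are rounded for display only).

price = 52.128632
Γ = 0.002337

σ√T = 0.5409·√2.2678 = 0.814553
d₁ = (ln(S/K) + (r+σ²/2)T) / (σ√T) = (ln(206.55/263.48) + (0.0219+0.5409²/2)·2.2678) / 0.814553 = (-0.243435 + 0.381413) / 0.814553 = 0.169391
d₂ = d₁ − σ√T = 0.169391 − 0.814553 = -0.645162
e^{−rT} = 0.951548
N(d₁) = 0.567256,  N(d₂) = 0.259411
Call price V = S·N(d₁) − K·e^{−rT}·N(d₂) = 117.166636 − 65.038004 = 52.128632
φ(d₁) = (1/√(2π))·e^{−d₁²/2} = 0.393260
Γ = φ(d₁) / (S·σ·√T) = 0.002337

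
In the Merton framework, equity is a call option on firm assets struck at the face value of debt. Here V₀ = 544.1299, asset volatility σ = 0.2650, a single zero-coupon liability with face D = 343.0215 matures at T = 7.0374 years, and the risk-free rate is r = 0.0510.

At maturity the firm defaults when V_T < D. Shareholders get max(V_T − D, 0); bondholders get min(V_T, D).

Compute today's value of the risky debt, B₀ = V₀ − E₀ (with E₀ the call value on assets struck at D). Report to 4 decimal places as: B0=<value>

B0=224.9588

Apply the equity-as-call identities (strike 343.0215, horizon 7.0374 years):
d₁ = [ln(V₀/D) + (r + σ²/2)T] / (σ√T)
   = [ln(544.1299/343.0215) + (0.0510 + 0.5·0.2650²)·7.0374] / (0.2650·√7.0374)
   = [0.461395 + 0.606008] / 0.702995 = 1.518366
d₂ = d₁ − σ√T = 1.518366 − 0.702995 = 0.815371
N(d₁) = 0.935539,  N(d₂) = 0.792570,  e^(−rT) = 0.698439
E₀ = V₀·N(d₁) − D·e^(−rT)·N(d₂)
   = 544.1299·0.935539 − 343.0215·0.698439·0.792570 = 319.171065
B₀ = V₀ − E₀ = 544.1299 − 319.171065 = 224.958835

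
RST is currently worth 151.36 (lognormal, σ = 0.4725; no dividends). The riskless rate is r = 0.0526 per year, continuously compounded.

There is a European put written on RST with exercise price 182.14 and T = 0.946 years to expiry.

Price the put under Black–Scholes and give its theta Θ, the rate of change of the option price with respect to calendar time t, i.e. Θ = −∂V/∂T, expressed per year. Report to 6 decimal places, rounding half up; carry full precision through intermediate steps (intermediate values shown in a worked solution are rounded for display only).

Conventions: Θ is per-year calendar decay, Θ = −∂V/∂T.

price = 41.716756
Θ = -8.255928

σ√T = 0.4725·√0.946 = 0.459565
d₁ = (ln(S/K) + (r+σ²/2)T) / (σ√T) = (ln(151.36/182.14) + (0.0526+0.4725²/2)·0.946) / 0.459565 = (-0.185115 + 0.155360) / 0.459565 = -0.064745
d₂ = d₁ − σ√T = -0.064745 − 0.459565 = -0.524311
e^{−rT} = 0.951458
N(−d₁) = 0.525812,  N(−d₂) = 0.699969
Put price V = K·e^{−rT}·N(−d₂) − S·N(−d₁) = 121.303601 − 79.586845 = 41.716756
φ(d₁) = (1/√(2π))·e^{−d₁²/2} = 0.398107
Θ = −S·φ(d₁)·σ/(2√T) + r·K·e^{−rT}·N(−d₂) = −14.636497 + 6.380569 = -8.255928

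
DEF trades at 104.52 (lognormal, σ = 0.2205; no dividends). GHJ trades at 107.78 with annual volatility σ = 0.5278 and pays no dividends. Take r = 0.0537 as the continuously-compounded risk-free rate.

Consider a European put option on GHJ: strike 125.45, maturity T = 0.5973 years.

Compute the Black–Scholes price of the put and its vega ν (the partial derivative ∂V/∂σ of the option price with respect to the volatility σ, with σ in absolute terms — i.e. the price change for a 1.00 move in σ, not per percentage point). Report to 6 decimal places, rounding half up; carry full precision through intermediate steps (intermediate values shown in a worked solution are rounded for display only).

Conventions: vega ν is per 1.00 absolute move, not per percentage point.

σ√T = 0.5278·√0.5973 = 0.407911
d₁ = (ln(S/K) + (r+σ²/2)T) / (σ√T) = (ln(107.78/125.45) + (0.0537+0.5278²/2)·0.5973) / 0.407911 = (-0.151815 + 0.115271) / 0.407911 = -0.089589
d₂ = d₁ − σ√T = -0.089589 − 0.407911 = -0.497500
e^{−rT} = 0.968434
N(−d₁) = 0.535693,  N(−d₂) = 0.690582
Put price V = K·e^{−rT}·N(−d₂) − S·N(−d₁) = 83.898813 − 57.737002 = 26.161811
φ(d₁) = (1/√(2π))·e^{−d₁²/2} = 0.397344
ν = S·φ(d₁)·√T = 33.097991

price = 26.161811
ν = 33.097991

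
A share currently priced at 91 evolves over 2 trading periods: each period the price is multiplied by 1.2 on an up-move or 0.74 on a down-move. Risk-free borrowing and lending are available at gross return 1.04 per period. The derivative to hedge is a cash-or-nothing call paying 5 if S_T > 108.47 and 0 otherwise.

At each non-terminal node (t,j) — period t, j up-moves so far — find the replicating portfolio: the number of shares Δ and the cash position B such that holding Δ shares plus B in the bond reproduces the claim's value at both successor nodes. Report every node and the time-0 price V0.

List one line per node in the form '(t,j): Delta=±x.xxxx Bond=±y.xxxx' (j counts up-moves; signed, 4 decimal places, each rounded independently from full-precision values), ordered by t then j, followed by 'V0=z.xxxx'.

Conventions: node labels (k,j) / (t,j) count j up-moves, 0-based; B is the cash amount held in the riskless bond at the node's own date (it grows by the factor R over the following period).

Under the risk-neutral measure, an up-move has probability p* = (R−d)/(u−d) = 0.6522 and values discount at R = 1.04.
At maturity the claim pays: V(2,0)=0.0000, V(2,1)=0.0000, V(2,2)=5.0000
Node (1,0) S=67.3400: V=(p*·0.0000+(1−p*)·0.0000)/1.04=0.0000; Δ=(0.0000−0.0000)/(80.8080−49.8316)=0.0000; B=V−Δ·S=0.0000
Node (1,1) S=109.2000: V=(p*·5.0000+(1−p*)·0.0000)/1.04=3.1355; Δ=(5.0000−0.0000)/(131.0400−80.8080)=0.0995; B=V−Δ·S=-7.7341
Node (0,0) S=91.0000: V=(p*·3.1355+(1−p*)·0.0000)/1.04=1.9662; Δ=(3.1355−0.0000)/(109.2000−67.3400)=0.0749; B=V−Δ·S=-4.8500
Verification: the root portfolio costs Δ(0,0)·S0 + B(0,0) = 1.9662, matching V0.

(0,0): Delta=0.0749 Bond=-4.8500
(1,0): Delta=0.0000 Bond=0.0000
(1,1): Delta=0.0995 Bond=-7.7341
V0=1.9662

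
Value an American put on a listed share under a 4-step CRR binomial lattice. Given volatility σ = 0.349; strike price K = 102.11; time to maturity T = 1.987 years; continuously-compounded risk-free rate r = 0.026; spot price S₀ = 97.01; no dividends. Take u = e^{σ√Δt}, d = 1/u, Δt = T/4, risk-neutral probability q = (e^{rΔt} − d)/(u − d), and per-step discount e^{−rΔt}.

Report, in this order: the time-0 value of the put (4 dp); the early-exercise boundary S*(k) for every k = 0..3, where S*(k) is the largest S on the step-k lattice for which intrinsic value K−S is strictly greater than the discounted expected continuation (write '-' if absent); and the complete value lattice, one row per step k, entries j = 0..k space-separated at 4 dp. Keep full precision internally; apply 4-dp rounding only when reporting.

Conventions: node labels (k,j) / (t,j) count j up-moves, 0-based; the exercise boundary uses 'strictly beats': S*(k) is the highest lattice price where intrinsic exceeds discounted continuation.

price = 19.5603
boundary = - - 59.3149 75.8560
tree:
19.5603
29.5350 8.6297
42.7951 15.1027 1.4227
55.7293 26.2540 2.6936 0.0000
65.8431 42.7951 5.1000 0.0000 0.0000

params: Δt=0.49675 u=1.27887 d=0.78194 q=0.46497 e^(-rΔt)=0.98717
t_4 payoffs: 65.8431 42.7951 5.1000 0.0000 0.0000
t_3: node(3,0) S=46.3807 payoff=55.7293 vs cont=54.4190 → 55.7293 [stop]  node(3,1) S=75.8560 payoff=26.2540 vs cont=24.9437 → 26.2540 [stop]  node(3,2) S=124.0632 payoff=0.0000 vs cont=2.6936 → 2.6936 [wait]  node(3,3) S=202.9064 payoff=0.0000 vs cont=0.0000 → 0.0000 [wait]  ⇒ S*(3)=75.8560
t_2: node(2,0) S=59.3149 payoff=42.7951 vs cont=41.4848 → 42.7951 [stop]  node(2,1) S=97.0100 payoff=5.1000 vs cont=15.1027 → 15.1027 [wait]  node(2,2) S=158.6607 payoff=0.0000 vs cont=1.4227 → 1.4227 [wait]  ⇒ S*(2)=59.3149
t_1: node(1,0) S=75.8560 payoff=26.2540 vs cont=29.5350 → 29.5350 [wait]  node(1,1) S=124.0632 payoff=0.0000 vs cont=8.6297 → 8.6297 [wait]  ⇒ S*(1)=-
t_0: node(0,0) S=97.0100 payoff=5.1000 vs cont=19.5603 → 19.5603 [wait]  ⇒ S*(0)=-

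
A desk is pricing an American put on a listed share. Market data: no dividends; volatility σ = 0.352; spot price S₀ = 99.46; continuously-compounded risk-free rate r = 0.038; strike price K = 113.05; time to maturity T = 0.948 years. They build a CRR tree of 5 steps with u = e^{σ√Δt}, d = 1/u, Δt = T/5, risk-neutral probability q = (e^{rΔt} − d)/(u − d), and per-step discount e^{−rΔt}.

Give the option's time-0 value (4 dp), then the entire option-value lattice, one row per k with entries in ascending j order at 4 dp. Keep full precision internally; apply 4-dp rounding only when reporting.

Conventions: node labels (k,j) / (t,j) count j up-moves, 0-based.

Δt=0.18960  u=1.16564  d=0.85790  q=0.48525  discount=0.99282
step 5 (expiry): payoffs max(K−S,0) = 66.8307 50.2509 27.7236 0.0000 0.0000 0.0000
k=4: (k=4,j=0): S=53.8751, K−S=59.1749, hold=58.3633 ⇒ V=59.1749 exercise | (k=4,j=1): S=73.2012, K−S=39.8488, hold=39.0372 ⇒ V=39.8488 exercise | (k=4,j=2): S=99.4600, K−S=13.5900, hold=14.1682 ⇒ V=14.1682 continue | (k=4,j=3): S=135.1383, K−S=0.0000, hold=0.0000 ⇒ V=0.0000 continue | (k=4,j=4): S=183.6152, K−S=0.0000, hold=0.0000 ⇒ V=0.0000 continue
k=3: (k=3,j=0): S=62.7991, K−S=50.2509, hold=49.4393 ⇒ V=50.2509 exercise | (k=3,j=1): S=85.3264, K−S=27.7236, hold=27.1906 ⇒ V=27.7236 exercise | (k=3,j=2): S=115.9347, K−S=0.0000, hold=7.2407 ⇒ V=7.2407 continue | (k=3,j=3): S=157.5228, K−S=0.0000, hold=0.0000 ⇒ V=0.0000 continue
k=2: (k=2,j=0): S=73.2012, K−S=39.8488, hold=39.0372 ⇒ V=39.8488 exercise | (k=2,j=1): S=99.4600, K−S=13.5900, hold=17.6565 ⇒ V=17.6565 continue | (k=2,j=2): S=135.1383, K−S=0.0000, hold=3.7004 ⇒ V=3.7004 continue
k=1: (k=1,j=0): S=85.3264, K−S=27.7236, hold=28.8712 ⇒ V=28.8712 continue | (k=1,j=1): S=115.9347, K−S=0.0000, hold=10.8061 ⇒ V=10.8061 continue
k=0: (k=0,j=0): S=99.4600, K−S=13.5900, hold=19.9607 ⇒ V=19.9607 continue

price = 19.9607
tree:
19.9607
28.8712 10.8061
39.8488 17.6565 3.7004
50.2509 27.7236 7.2407 0.0000
59.1749 39.8488 14.1682 0.0000 0.0000
66.8307 50.2509 27.7236 0.0000 0.0000 0.0000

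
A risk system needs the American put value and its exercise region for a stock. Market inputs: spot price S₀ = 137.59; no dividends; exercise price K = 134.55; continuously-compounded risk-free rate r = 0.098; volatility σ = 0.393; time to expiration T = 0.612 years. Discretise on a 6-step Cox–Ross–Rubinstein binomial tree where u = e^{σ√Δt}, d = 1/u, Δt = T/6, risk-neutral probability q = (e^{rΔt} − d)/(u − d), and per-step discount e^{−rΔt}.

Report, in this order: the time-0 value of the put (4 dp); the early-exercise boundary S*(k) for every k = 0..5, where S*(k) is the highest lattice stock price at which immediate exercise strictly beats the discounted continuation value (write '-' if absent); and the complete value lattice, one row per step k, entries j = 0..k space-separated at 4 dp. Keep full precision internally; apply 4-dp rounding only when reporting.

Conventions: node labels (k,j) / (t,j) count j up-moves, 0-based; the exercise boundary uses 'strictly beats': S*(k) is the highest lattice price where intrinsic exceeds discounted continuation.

Δt=0.10200  u=1.13373  d=0.88204  q=0.50858  discount=0.99005
step 6 (expiry): payoffs max(K−S,0) = 69.7573 51.2689 27.5049 0.0000 0.0000 0.0000 0.0000
step 5: (k=5,j=0): S=73.4575, K−S=61.0925, hold=59.7542 ⇒ V=61.0925 exercise | (k=5,j=1): S=94.4184, K−S=40.1316, hold=38.7933 ⇒ V=40.1316 exercise | (k=5,j=2): S=121.3603, K−S=13.1897, hold=13.3821 ⇒ V=13.3821 continue | (k=5,j=3): S=155.9901, K−S=0.0000, hold=0.0000 ⇒ V=0.0000 continue | (k=5,j=4): S=200.5013, K−S=0.0000, hold=0.0000 ⇒ V=0.0000 continue | (k=5,j=5): S=257.7136, K−S=0.0000, hold=0.0000 ⇒ V=0.0000 continue  boundary S*=94.4184
step 4: (k=4,j=0): S=83.2811, K−S=51.2689, hold=49.9306 ⇒ V=51.2689 exercise | (k=4,j=1): S=107.0451, K−S=27.5049, hold=26.2636 ⇒ V=27.5049 exercise | (k=4,j=2): S=137.5900, K−S=0.0000, hold=6.5109 ⇒ V=6.5109 continue | (k=4,j=3): S=176.8508, K−S=0.0000, hold=0.0000 ⇒ V=0.0000 continue | (k=4,j=4): S=227.3146, K−S=0.0000, hold=0.0000 ⇒ V=0.0000 continue  boundary S*=107.0451
step 3: (k=3,j=0): S=94.4184, K−S=40.1316, hold=38.7933 ⇒ V=40.1316 exercise | (k=3,j=1): S=121.3603, K−S=13.1897, hold=16.6604 ⇒ V=16.6604 continue | (k=3,j=2): S=155.9901, K−S=0.0000, hold=3.1678 ⇒ V=3.1678 continue | (k=3,j=3): S=200.5013, K−S=0.0000, hold=0.0000 ⇒ V=0.0000 continue  boundary S*=94.4184
step 2: (k=2,j=0): S=107.0451, K−S=27.5049, hold=27.9143 ⇒ V=27.9143 continue | (k=2,j=1): S=137.5900, K−S=0.0000, hold=9.7009 ⇒ V=9.7009 continue | (k=2,j=2): S=176.8508, K−S=0.0000, hold=1.5412 ⇒ V=1.5412 continue  boundary S*=-
step 1: (k=1,j=0): S=121.3603, K−S=13.1897, hold=18.4658 ⇒ V=18.4658 continue | (k=1,j=1): S=155.9901, K−S=0.0000, hold=5.4959 ⇒ V=5.4959 continue  boundary S*=-
step 0: (k=0,j=0): S=137.5900, K−S=0.0000, hold=11.7515 ⇒ V=11.7515 continue  boundary S*=-

price = 11.7515
boundary = - - - 94.4184 107.0451 94.4184
tree:
11.7515
18.4658 5.4959
27.9143 9.7009 1.5412
40.1316 16.6604 3.1678 0.0000
51.2689 27.5049 6.5109 0.0000 0.0000
61.0925 40.1316 13.3821 0.0000 0.0000 0.0000
69.7573 51.2689 27.5049 0.0000 0.0000 0.0000 0.0000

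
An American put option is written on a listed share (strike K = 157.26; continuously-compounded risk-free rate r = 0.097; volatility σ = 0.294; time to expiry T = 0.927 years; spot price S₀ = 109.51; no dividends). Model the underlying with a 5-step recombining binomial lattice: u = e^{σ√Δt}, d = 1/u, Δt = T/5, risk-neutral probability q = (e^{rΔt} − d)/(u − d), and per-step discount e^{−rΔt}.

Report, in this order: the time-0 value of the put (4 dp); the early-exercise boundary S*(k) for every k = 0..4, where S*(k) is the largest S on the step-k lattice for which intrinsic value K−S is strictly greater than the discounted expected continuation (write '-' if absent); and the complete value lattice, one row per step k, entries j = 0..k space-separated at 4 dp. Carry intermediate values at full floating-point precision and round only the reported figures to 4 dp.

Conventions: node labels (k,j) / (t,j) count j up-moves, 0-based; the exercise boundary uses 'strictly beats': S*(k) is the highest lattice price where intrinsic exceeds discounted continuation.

Δt=0.18540, u=1.13495, d=0.88109, q=0.53988, disc=e^(-rΔt)=0.98218
k=5 terminal: V=max(K-S,0) → 99.1079 82.3533 60.7714 32.9713 0.0000 0.0000
k=4: j=0 S=65.9999 intr=91.2601 cont=88.4573 V=91.2601[EX]; j=1 S=85.0156 intr=72.2444 cont=69.4416 V=72.2444[EX]; j=2 S=109.5100 intr=47.7500 cont=44.9471 V=47.7500[EX]; j=3 S=141.0617 intr=16.1983 cont=14.9005 V=16.1983[EX]; j=4 S=181.7040 intr=0.0000 cont=0.0000 V=0.0000[hold]  S*(4)=141.0617
k=3: j=0 S=74.9067 intr=82.3533 cont=79.5504 V=82.3533[EX]; j=1 S=96.4886 intr=60.7714 cont=57.9685 V=60.7714[EX]; j=2 S=124.2887 intr=32.9713 cont=30.1685 V=32.9713[EX]; j=3 S=160.0983 intr=0.0000 cont=7.3204 V=7.3204[hold]  S*(3)=124.2887
k=2: j=0 S=85.0156 intr=72.2444 cont=69.4416 V=72.2444[EX]; j=1 S=109.5100 intr=47.7500 cont=44.9471 V=47.7500[EX]; j=2 S=141.0617 intr=16.1983 cont=18.7821 V=18.7821[hold]  S*(2)=109.5100
k=1: j=0 S=96.4886 intr=60.7714 cont=57.9685 V=60.7714[EX]; j=1 S=124.2887 intr=32.9713 cont=31.5386 V=32.9713[EX]  S*(1)=124.2887
k=0: j=0 S=109.5100 intr=47.7500 cont=44.9471 V=47.7500[EX]  S*(0)=109.5100

price = 47.7500
boundary = 109.5100 124.2887 109.5100 124.2887 141.0617
tree:
47.7500
60.7714 32.9713
72.2444 47.7500 18.7821
82.3533 60.7714 32.9713 7.3204
91.2601 72.2444 47.7500 16.1983 0.0000
99.1079 82.3533 60.7714 32.9713 0.0000 0.0000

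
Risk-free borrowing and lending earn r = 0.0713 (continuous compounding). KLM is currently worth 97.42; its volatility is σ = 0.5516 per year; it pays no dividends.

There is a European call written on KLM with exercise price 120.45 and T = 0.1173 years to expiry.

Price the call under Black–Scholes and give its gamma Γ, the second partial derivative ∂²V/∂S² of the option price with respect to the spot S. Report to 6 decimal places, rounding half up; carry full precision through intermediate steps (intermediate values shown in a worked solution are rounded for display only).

price = 1.453266
Γ = 0.013351

σ√T = 0.5516·√0.1173 = 0.188918
d₁ = (ln(S/K) + (r+σ²/2)T) / (σ√T) = (ln(97.42/120.45) + (0.0713+0.5516²/2)·0.1173) / 0.188918 = (-0.212203 + 0.026208) / 0.188918 = -0.984526
d₂ = d₁ − σ√T = -0.984526 − 0.188918 = -1.173444
e^{−rT} = 0.991671
N(d₁) = 0.162428,  N(d₂) = 0.120309
Call price V = S·N(d₁) − K·e^{−rT}·N(d₂) = 15.823774 − 14.370508 = 1.453266
φ(d₁) = (1/√(2π))·e^{−d₁²/2} = 0.245715
Γ = φ(d₁) / (S·σ·√T) = 0.013351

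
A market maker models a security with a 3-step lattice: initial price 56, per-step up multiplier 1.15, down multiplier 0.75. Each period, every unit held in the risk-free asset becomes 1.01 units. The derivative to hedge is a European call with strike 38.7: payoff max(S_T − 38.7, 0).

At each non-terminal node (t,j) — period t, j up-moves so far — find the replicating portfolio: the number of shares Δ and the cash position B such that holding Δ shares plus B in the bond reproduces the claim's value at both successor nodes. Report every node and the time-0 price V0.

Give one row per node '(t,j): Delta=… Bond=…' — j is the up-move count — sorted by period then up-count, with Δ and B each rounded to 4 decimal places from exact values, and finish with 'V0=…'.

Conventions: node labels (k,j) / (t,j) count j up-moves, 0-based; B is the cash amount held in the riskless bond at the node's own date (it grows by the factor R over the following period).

The replicating-portfolio and risk-neutral prices coincide; use p* = (1.01−0.75)/(1.15−0.75) = 0.6500 for the latter.
At maturity the claim pays: V(3,0)=0.0000, V(3,1)=0.0000, V(3,2)=16.8450, V(3,3)=46.4690
Node (2,0) S=31.5000: V=(p*·0.0000+(1−p*)·0.0000)/1.01=0.0000; Δ=(0.0000−0.0000)/(36.2250−23.6250)=0.0000; B=V−Δ·S=0.0000
Node (2,1) S=48.3000: V=(p*·16.8450+(1−p*)·0.0000)/1.01=10.8408; Δ=(16.8450−0.0000)/(55.5450−36.2250)=0.8719; B=V−Δ·S=-31.2717
Node (2,2) S=74.0600: V=(p*·46.4690+(1−p*)·16.8450)/1.01=35.7432; Δ=(46.4690−16.8450)/(85.1690−55.5450)=1.0000; B=V−Δ·S=-38.3168
Node (1,0) S=42.0000: V=(p*·10.8408+(1−p*)·0.0000)/1.01=6.9768; Δ=(10.8408−0.0000)/(48.3000−31.5000)=0.6453; B=V−Δ·S=-20.1253
Node (1,1) S=64.4000: V=(p*·35.7432+(1−p*)·10.8408)/1.01=26.7598; Δ=(35.7432−10.8408)/(74.0600−48.3000)=0.9667; B=V−Δ·S=-35.4961
Node (0,0) S=56.0000: V=(p*·26.7598+(1−p*)·6.9768)/1.01=19.6393; Δ=(26.7598−6.9768)/(64.4000−42.0000)=0.8832; B=V−Δ·S=-29.8181
Sanity check at the root: Δ(0,0)·S0 + B(0,0) reproduces V0 = 19.6393.

(0,0): Delta=0.8832 Bond=-29.8181
(1,0): Delta=0.6453 Bond=-20.1253
(1,1): Delta=0.9667 Bond=-35.4961
(2,0): Delta=0.0000 Bond=0.0000
(2,1): Delta=0.8719 Bond=-31.2717
(2,2): Delta=1.0000 Bond=-38.3168
V0=19.6393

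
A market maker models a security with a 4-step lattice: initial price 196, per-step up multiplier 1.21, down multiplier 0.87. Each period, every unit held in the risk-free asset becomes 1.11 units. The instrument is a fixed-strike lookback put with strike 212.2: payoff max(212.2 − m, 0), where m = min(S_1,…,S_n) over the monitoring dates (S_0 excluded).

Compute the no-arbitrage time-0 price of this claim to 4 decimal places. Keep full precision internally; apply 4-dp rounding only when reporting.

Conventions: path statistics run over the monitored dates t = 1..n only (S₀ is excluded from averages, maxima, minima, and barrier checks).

With p* = (R−d)/(u−d) = 0.7059, sum probability × payoff across the paths and divide by R^4.
Enumerate all 2^4 = 16 price paths (U = up ×1.21, D = down ×0.87); each path with k up-moves has probability p*^k·(1−p*)^(4−k).
DDDD: m=112.2879, payoff=99.9121, prob=0.007483
UDDD: m=156.1706, payoff=56.0294, prob=0.017960
DUDD: m=156.1706, payoff=56.0294, prob=0.017960
UUDD: m=217.2027, payoff=0.0000, prob=0.043103
DDUD: m=148.3524, payoff=63.8476, prob=0.017960
UDUD: m=206.3292, payoff=5.8708, prob=0.043103
DUUD: m=170.5200, payoff=41.6800, prob=0.043103
UUUD: m=237.1600, payoff=0.0000, prob=0.103447
DDDU: m=129.0666, payoff=83.1334, prob=0.017960
UDDU: m=179.5064, payoff=32.6936, prob=0.043103
DUDU: m=170.5200, payoff=41.6800, prob=0.043103
UUDU: m=237.1600, payoff=0.0000, prob=0.103447
DDUU: m=148.3524, payoff=63.8476, prob=0.043103
UDUU: m=206.3292, payoff=5.8708, prob=0.103447
DUUU: m=170.5200, payoff=41.6800, prob=0.103447
UUUU: m=237.1600, payoff=0.0000, prob=0.248273
Price = Σ prob·payoff / R^4 = 18.326205 / 1.518070 = 12.0720

price = 12.0720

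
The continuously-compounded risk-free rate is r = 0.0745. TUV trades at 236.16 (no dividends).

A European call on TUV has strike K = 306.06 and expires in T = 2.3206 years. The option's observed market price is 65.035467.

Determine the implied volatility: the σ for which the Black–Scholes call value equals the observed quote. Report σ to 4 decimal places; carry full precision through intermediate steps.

At σ = 0.5146 the Black–Scholes value reproduces the quote:
σ√T = 0.5146·√2.3206 = 0.783917
d₁ = (ln(S/K) + (r+σ²/2)T) / (σ√T) = (ln(236.16/306.06) + (0.0745+0.5146²/2)·2.3206) / 0.783917 = (-0.259272 + 0.480147) / 0.783917 = 0.281759
d₂ = d₁ − σ√T = 0.281759 − 0.783917 = -0.502157
e^{−rT} = 0.841235
N(d₁) = 0.610936,  N(d₂) = 0.307778
V = S·N(d₁) − K·e^{−rT}·N(d₂) = 144.278632 − 79.243165 = 65.035467 (the quoted price), and the Black–Scholes price is strictly increasing in σ, so σ is unique

sigma = 0.5146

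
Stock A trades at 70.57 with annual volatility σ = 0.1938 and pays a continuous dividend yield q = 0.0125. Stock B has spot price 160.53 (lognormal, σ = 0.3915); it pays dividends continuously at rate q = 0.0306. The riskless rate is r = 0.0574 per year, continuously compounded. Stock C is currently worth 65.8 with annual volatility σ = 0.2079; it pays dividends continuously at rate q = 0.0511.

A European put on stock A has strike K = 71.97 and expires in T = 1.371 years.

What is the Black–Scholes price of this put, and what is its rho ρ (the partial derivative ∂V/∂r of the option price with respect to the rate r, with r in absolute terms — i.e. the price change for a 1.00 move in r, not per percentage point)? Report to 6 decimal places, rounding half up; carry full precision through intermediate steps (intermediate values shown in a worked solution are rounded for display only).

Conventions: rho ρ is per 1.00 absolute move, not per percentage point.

σ√T = 0.1938·√1.371 = 0.226920
d₁ = (ln(S/K) + (r−q+σ²/2)T) / (σ√T) = (ln(70.57/71.97) + (0.0574−0.0125+0.1938²/2)·1.371) / 0.226920 = (-0.019644 + 0.087304) / 0.226920 = 0.298167
d₂ = d₁ − σ√T = 0.298167 − 0.226920 = 0.071247
e^{−rT} = 0.924321
e^{−qT} = 0.983009
N(−d₁) = 0.382788,  N(−d₂) = 0.471601
Put price V = K·e^{−rT}·N(−d₂) − S·e^{−qT}·N(−d₁) = 31.372482 − 26.554347 = 4.818135
ρ = −K·T·e^{−rT}·N(−d₂) = -43.011673

price = 4.818135
ρ = -43.011673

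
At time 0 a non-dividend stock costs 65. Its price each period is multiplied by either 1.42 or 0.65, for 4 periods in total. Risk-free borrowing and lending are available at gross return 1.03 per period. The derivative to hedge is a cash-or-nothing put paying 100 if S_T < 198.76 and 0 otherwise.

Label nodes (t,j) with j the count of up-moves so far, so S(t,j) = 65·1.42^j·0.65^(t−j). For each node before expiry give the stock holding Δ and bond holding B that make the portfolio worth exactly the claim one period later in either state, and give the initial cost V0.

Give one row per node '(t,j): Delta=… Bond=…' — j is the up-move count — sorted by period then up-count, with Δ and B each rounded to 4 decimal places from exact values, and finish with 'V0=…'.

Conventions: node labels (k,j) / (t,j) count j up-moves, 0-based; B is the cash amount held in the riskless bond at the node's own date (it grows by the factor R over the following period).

Risk-neutral probability p* = (R−d)/(u−d) = (1.03−0.65)/(1.42−0.65) = 0.4935.
At maturity the claim pays: V(4,0)=100.0000, V(4,1)=100.0000, V(4,2)=100.0000, V(4,3)=100.0000, V(4,4)=0.0000
  t=3,j=0: stock 17.8506 → up 25.3479 (V=100.0000), down 11.6029 (V=100.0000). Price 97.0874; hedge Δ=0.0000, bond B=97.0874.
  t=3,j=1: stock 38.9968 → up 55.3754 (V=100.0000), down 25.3479 (V=100.0000). Price 97.0874; hedge Δ=0.0000, bond B=97.0874.
  t=3,j=2: stock 85.1929 → up 120.9739 (V=100.0000), down 55.3754 (V=100.0000). Price 97.0874; hedge Δ=0.0000, bond B=97.0874.
  t=3,j=3: stock 186.1137 → up 264.2815 (V=0.0000), down 120.9739 (V=100.0000). Price 49.1741; hedge Δ=-0.6978, bond B=179.0443.
  t=2,j=0: stock 27.4625 → up 38.9967 (V=97.0874), down 17.8506 (V=97.0874). Price 94.2596; hedge Δ=0.0000, bond B=94.2596.
  t=2,j=1: stock 59.9950 → up 85.1929 (V=97.0874), down 38.9967 (V=97.0874). Price 94.2596; hedge Δ=0.0000, bond B=94.2596.
  t=2,j=2: stock 131.0660 → up 186.1137 (V=49.1741), down 85.1929 (V=97.0874). Price 71.3028; hedge Δ=-0.4748, bond B=133.5278.
  t=1,j=0: stock 42.2500 → up 59.9950 (V=94.2596), down 27.4625 (V=94.2596). Price 91.5142; hedge Δ=0.0000, bond B=91.5142.
  t=1,j=1: stock 92.3000 → up 131.0660 (V=71.3028), down 59.9950 (V=94.2596). Price 80.5148; hedge Δ=-0.3230, bond B=110.3288.
  t=0,j=0: stock 65.0000 → up 92.3000 (V=80.5148), down 42.2500 (V=91.5142). Price 83.5786; hedge Δ=-0.2198, bond B=97.8634.
Verification: the root portfolio costs Δ(0,0)·S0 + B(0,0) = 83.5786, matching V0.

(0,0): Delta=-0.2198 Bond=97.8634
(1,0): Delta=0.0000 Bond=91.5142
(1,1): Delta=-0.3230 Bond=110.3288
(2,0): Delta=0.0000 Bond=94.2596
(2,1): Delta=0.0000 Bond=94.2596
(2,2): Delta=-0.4748 Bond=133.5278
(3,0): Delta=0.0000 Bond=97.0874
(3,1): Delta=0.0000 Bond=97.0874
(3,2): Delta=0.0000 Bond=97.0874
(3,3): Delta=-0.6978 Bond=179.0443
V0=83.5786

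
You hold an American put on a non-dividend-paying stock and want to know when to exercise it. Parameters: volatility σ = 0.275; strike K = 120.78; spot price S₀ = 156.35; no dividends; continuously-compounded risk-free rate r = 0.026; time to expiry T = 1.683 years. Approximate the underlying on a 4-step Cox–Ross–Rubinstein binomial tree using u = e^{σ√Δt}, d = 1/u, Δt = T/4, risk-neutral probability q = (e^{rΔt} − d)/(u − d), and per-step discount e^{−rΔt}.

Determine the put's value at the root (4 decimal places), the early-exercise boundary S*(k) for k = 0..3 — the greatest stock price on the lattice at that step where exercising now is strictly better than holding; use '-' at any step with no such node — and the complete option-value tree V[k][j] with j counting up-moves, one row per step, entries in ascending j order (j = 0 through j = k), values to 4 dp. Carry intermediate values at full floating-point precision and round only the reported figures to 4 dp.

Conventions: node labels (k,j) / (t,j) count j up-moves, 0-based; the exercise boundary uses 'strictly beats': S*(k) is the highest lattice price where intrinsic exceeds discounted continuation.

params: Δt=0.42075 u=1.19528 d=0.83662 q=0.48619 e^(-rΔt)=0.98912
t_4 payoffs: 44.1814 11.3442 0.0000 0.0000 0.0000
t_3: node(3,0) S=91.5567 payoff=29.2233 vs cont=27.9092 → 29.2233 [stop]  node(3,1) S=130.8063 payoff=0.0000 vs cont=5.7653 → 5.7653 [wait]  node(3,2) S=186.8818 payoff=0.0000 vs cont=0.0000 → 0.0000 [wait]  node(3,3) S=266.9964 payoff=0.0000 vs cont=0.0000 → 0.0000 [wait]  ⇒ S*(3)=91.5567
t_2: node(2,0) S=109.4358 payoff=11.3442 vs cont=17.6243 → 17.6243 [wait]  node(2,1) S=156.3500 payoff=0.0000 vs cont=2.9300 → 2.9300 [wait]  node(2,2) S=223.3759 payoff=0.0000 vs cont=0.0000 → 0.0000 [wait]  ⇒ S*(2)=-
t_1: node(1,0) S=130.8063 payoff=0.0000 vs cont=10.3661 → 10.3661 [wait]  node(1,1) S=186.8818 payoff=0.0000 vs cont=1.4891 → 1.4891 [wait]  ⇒ S*(1)=-
t_0: node(0,0) S=156.3500 payoff=0.0000 vs cont=5.9843 → 5.9843 [wait]  ⇒ S*(0)=-

price = 5.9843
boundary = - - - 91.5567
tree:
5.9843
10.3661 1.4891
17.6243 2.9300 0.0000
29.2233 5.7653 0.0000 0.0000
44.1814 11.3442 0.0000 0.0000 0.0000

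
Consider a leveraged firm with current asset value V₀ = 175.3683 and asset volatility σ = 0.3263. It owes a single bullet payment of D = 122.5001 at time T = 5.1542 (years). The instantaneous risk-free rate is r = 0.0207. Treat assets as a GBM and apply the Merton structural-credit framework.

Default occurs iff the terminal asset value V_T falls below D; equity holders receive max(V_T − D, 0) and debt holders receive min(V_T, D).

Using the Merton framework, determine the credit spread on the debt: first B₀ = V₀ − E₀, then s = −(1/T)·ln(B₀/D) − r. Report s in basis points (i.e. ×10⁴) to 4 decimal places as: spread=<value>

spread=304.0223

Work the structural quantities from V₀ = 175.3683 against face 122.5001:
d₁ = [ln(V₀/D) + (r + σ²/2)T] / (σ√T)
   = [ln(175.3683/122.5001) + (0.0207 + 0.5·0.3263²)·5.1542] / (0.3263·√5.1542)
   = [0.358776 + 0.381080] / 0.740794 = 0.998734
d₂ = d₁ − σ√T = 0.998734 − 0.740794 = 0.257940
N(d₁) = 0.841038,  N(d₂) = 0.601773,  e^(−rT) = 0.898803
E₀ = V₀·N(d₁) − D·e^(−rT)·N(d₂)
   = 175.3683·0.841038 − 122.5001·0.898803·0.601773 = 81.234165
B₀ = V₀ − E₀ = 175.3683 − 81.234165 = 94.134135
spread = −(1/T)·ln(B₀/D) − r = −(1/5.1542)·ln(94.134135/122.5001) − 0.0207 = 0.03040223
in basis points: 0.03040223 × 10⁴ = 304.0223 bp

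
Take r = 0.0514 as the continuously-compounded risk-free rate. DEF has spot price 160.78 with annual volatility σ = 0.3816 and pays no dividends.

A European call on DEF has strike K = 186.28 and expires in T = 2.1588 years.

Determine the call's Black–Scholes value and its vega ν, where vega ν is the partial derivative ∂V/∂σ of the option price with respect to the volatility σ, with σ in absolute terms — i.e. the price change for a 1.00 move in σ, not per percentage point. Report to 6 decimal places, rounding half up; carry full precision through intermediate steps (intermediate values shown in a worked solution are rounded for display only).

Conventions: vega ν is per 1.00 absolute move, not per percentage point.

price = 33.258568
ν = 92.076072

σ√T = 0.3816·√2.1588 = 0.560679
d₁ = (ln(S/K) + (r+σ²/2)T) / (σ√T) = (ln(160.78/186.28) + (0.0514+0.3816²/2)·2.1588) / 0.560679 = (-0.147214 + 0.268143) / 0.560679 = 0.215683
d₂ = d₁ − σ√T = 0.215683 − 0.560679 = -0.344996
e^{−rT} = 0.894972
N(d₁) = 0.585383,  N(d₂) = 0.365049
Call price V = S·N(d₁) − K·e^{−rT}·N(d₂) = 94.117815 − 60.859246 = 33.258568
φ(d₁) = (1/√(2π))·e^{−d₁²/2} = 0.389770
ν = S·φ(d₁)·√T = 92.076072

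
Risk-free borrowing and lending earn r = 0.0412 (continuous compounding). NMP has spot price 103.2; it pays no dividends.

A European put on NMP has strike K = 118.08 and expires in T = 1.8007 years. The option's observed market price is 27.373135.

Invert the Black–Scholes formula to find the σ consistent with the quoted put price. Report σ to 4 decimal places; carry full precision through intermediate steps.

sigma = 0.4275

At σ = 0.4275 the Black–Scholes value reproduces the quote:
σ√T = 0.4275·√1.8007 = 0.573663
d₁ = (ln(S/K) + (r+σ²/2)T) / (σ√T) = (ln(103.2/118.08) + (0.0412+0.4275²/2)·1.8007) / 0.573663 = (-0.134694 + 0.238733) / 0.573663 = 0.181361
d₂ = d₁ − σ√T = 0.181361 − 0.573663 = -0.392302
e^{−rT} = 0.928496
N(−d₁) = 0.428042,  N(−d₂) = 0.652583
V = K·e^{−rT}·N(−d₂) − S·N(−d₁) = 71.547093 − 44.173958 = 27.373135 (the observed quote) — the price is monotone increasing in volatility, hence this σ is the only solution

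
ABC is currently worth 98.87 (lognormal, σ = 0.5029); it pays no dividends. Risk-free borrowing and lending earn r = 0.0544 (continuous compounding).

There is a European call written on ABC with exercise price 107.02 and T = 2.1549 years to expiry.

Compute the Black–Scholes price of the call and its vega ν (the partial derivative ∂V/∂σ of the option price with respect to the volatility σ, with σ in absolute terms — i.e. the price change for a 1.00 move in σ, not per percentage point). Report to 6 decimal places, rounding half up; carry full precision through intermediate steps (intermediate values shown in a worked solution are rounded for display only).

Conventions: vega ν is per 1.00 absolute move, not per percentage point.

σ√T = 0.5029·√2.1549 = 0.738236
d₁ = (ln(S/K) + (r+σ²/2)T) / (σ√T) = (ln(98.87/107.02) + (0.0544+0.5029²/2)·2.1549) / 0.738236 = (-0.079210 + 0.389723) / 0.738236 = 0.420615
d₂ = d₁ − σ√T = 0.420615 − 0.738236 = -0.317621
e^{−rT} = 0.889384
N(d₁) = 0.662982,  N(d₂) = 0.375386
Call price V = S·N(d₁) − K·e^{−rT}·N(d₂) = 65.549005 − 35.729940 = 29.819066
φ(d₁) = (1/√(2π))·e^{−d₁²/2} = 0.365168
ν = S·φ(d₁)·√T = 52.999429

price = 29.819066
ν = 52.999429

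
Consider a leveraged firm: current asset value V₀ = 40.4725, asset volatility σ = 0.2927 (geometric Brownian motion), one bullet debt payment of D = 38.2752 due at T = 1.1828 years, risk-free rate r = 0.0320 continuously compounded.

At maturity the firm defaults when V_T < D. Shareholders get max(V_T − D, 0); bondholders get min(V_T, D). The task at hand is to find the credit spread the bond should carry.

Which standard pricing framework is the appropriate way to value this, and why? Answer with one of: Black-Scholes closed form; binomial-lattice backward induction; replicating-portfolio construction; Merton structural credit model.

Key observation: a levered firm with one bullet debt due at 1.1828 years is the canonical structural-credit setup: equity is a call on the firm's assets struck at the face value.

framework: Merton structural credit model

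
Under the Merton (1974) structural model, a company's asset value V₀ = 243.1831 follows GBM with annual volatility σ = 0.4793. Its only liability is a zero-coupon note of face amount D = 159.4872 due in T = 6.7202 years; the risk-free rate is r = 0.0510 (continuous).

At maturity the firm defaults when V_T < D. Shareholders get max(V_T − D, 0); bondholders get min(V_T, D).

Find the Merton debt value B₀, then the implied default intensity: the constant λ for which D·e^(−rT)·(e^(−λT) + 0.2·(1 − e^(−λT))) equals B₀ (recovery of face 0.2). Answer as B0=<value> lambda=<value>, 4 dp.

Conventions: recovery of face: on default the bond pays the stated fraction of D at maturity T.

Work the structural quantities from V₀ = 243.1831 against face 159.4872:
d₁ = [ln(V₀/D) + (r + σ²/2)T] / (σ√T)
   = [ln(243.1831/159.4872) + (0.0510 + 0.5·0.4793²)·6.7202] / (0.4793·√6.7202)
   = [0.421851 + 1.114641] / 1.242506 = 1.236607
d₂ = d₁ − σ√T = 1.236607 − 1.242506 = -0.005899
N(d₁) = 0.891884,  N(d₂) = 0.497647,  e^(−rT) = 0.709830
E₀ = V₀·N(d₁) − D·e^(−rT)·N(d₂)
   = 243.1831·0.891884 − 159.4872·0.709830·0.497647 = 160.553040
B₀ = V₀ − E₀ = 243.1831 − 160.553040 = 82.630060
e^(−λT) = (B₀·e^(rT)/D − 0.2)/(1 − 0.2) = (82.6301·1.408789/159.4872 − 0.2)/0.8 = 0.66236432
λ = −ln(0.66236432)/6.7202 = 0.061299

B0=82.6301 lambda=0.0613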